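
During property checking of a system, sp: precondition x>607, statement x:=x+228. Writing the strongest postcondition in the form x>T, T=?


Formula: sp(P, x:=E) = exists old_x. (x = E[old_x/x]) AND P[old_x/x] (old_x is the value of x before the assignment; eliminate old_x by solving x = E[old_x/x] for old_x)
Step 1: Precondition P: x>607, i.e. old_x > 607
Step 2: Assignment gives x = old_x + 228, so old_x = x - 228
Step 3: Substitute into P: x - 228 > 607
Step 4: Simplify: x > 607+228 = 835

835


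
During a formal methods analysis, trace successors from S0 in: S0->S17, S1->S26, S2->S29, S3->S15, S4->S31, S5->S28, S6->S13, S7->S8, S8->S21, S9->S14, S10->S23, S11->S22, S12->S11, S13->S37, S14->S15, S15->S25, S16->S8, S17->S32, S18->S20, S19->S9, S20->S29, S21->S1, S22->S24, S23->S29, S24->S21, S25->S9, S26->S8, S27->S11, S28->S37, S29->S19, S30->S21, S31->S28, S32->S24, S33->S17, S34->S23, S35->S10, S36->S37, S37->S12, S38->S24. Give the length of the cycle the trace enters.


Trace from S0 until a state repeats:
  S0 -> S17 -> S32 -> S24 -> S21 -> S1 -> S26 -> S8 -> S21
S21 first seen at step 4, revisited at step 8.
Cycle length = 8 - 4 = 4

4


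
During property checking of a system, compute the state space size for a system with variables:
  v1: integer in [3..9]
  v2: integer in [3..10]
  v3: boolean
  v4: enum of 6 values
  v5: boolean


State space = product of domain sizes of all variables.
Domain sizes:
  v1 (integer in [3..9]): 7
  v2 (integer in [3..10]): 8
  v3 (boolean): 2
  v4 (enum of 6 values): 6
  v5 (boolean): 2
Product = 7 * 8 * 2 * 6 * 2 = 1344

1344


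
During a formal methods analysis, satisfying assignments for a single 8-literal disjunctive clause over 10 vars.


Step 1: Total=2^10=1024
Step 2: Unsat when all 8 false: 2^2=4
Step 3: Sat=1024-4=1020

1020


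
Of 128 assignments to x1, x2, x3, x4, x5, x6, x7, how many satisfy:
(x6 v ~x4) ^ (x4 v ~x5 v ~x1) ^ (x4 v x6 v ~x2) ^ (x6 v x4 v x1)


CNF with 4 clauses over 7 vars (128 assignments).
An assignment satisfies CNF iff every clause has >=1 true literal.
Check each row (bits = x1,x2,x3,x4,x5,x6,x7; clause T/F shown):
  row 0 [0000000]: clauses=TTTF -> 0
  row 1 [0000001]: clauses=TTTF -> 0
  row 2 [0000010]: clauses=TTTT -> 1
  row 3 [0000011]: clauses=TTTT -> 1
  row 4 [0000100]: clauses=TTTF -> 0
  (every remaining row is evaluated the same way; all 128 results are listed next)
Full result column, 8 rows per line (x1,x2,x3,x4 fixed per line; x5,x6,x7 runs 000..111 left to right):
  rows 0-7 [x1,x2,x3,x4=0000]: 00110011  (ones: 4)
  rows 8-15 [x1,x2,x3,x4=0001]: 00110011  (ones: 4)
  rows 16-23 [x1,x2,x3,x4=0010]: 00110011  (ones: 4)
  rows 24-31 [x1,x2,x3,x4=0011]: 00110011  (ones: 4)
  rows 32-39 [x1,x2,x3,x4=0100]: 00110011  (ones: 4)
  rows 40-47 [x1,x2,x3,x4=0101]: 00110011  (ones: 4)
  rows 48-55 [x1,x2,x3,x4=0110]: 00110011  (ones: 4)
  rows 56-63 [x1,x2,x3,x4=0111]: 00110011  (ones: 4)
  rows 64-71 [x1,x2,x3,x4=1000]: 11110000  (ones: 4)
  rows 72-79 [x1,x2,x3,x4=1001]: 00110011  (ones: 4)
  rows 80-87 [x1,x2,x3,x4=1010]: 11110000  (ones: 4)
  rows 88-95 [x1,x2,x3,x4=1011]: 00110011  (ones: 4)
  rows 96-103 [x1,x2,x3,x4=1100]: 00110000  (ones: 2)
  rows 104-111 [x1,x2,x3,x4=1101]: 00110011  (ones: 4)
  rows 112-119 [x1,x2,x3,x4=1110]: 00110000  (ones: 2)
  rows 120-127 [x1,x2,x3,x4=1111]: 00110011  (ones: 4)
Satisfying assignments = 4+4+4+4+4+4+4+4+4+4+4+4+2+4+2+4 = 60

60


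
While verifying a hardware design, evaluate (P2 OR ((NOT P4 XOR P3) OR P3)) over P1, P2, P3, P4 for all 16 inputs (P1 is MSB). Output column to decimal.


Formula: (P2 OR ((NOT P4 XOR P3) OR P3)) over P1, P2, P3, P4 (16 rows)
Evaluate each row (bits = P1,P2,P3,P4, MSB first):
  row 0 [0000]: (0 OR ((NOT 0 XOR 0) OR 0)) -> 1
  row 1 [0001]: (0 OR ((NOT 1 XOR 0) OR 0)) -> 0
  row 2 [0010]: (0 OR ((NOT 0 XOR 1) OR 1)) -> 1
  row 3 [0011]: (0 OR ((NOT 1 XOR 1) OR 1)) -> 1
  row 4 [0100]: (1 OR ((NOT 0 XOR 0) OR 0)) -> 1
  row 5 [0101]: (1 OR ((NOT 1 XOR 0) OR 0)) -> 1
  row 6 [0110]: (1 OR ((NOT 0 XOR 1) OR 1)) -> 1
  row 7 [0111]: (1 OR ((NOT 1 XOR 1) OR 1)) -> 1
  row 8 [1000]: (0 OR ((NOT 0 XOR 0) OR 0)) -> 1
  row 9 [1001]: (0 OR ((NOT 1 XOR 0) OR 0)) -> 0
  row 10 [1010]: (0 OR ((NOT 0 XOR 1) OR 1)) -> 1
  row 11 [1011]: (0 OR ((NOT 1 XOR 1) OR 1)) -> 1
  row 12 [1100]: (1 OR ((NOT 0 XOR 0) OR 0)) -> 1
  row 13 [1101]: (1 OR ((NOT 1 XOR 0) OR 0)) -> 1
  row 14 [1110]: (1 OR ((NOT 0 XOR 1) OR 1)) -> 1
  row 15 [1111]: (1 OR ((NOT 1 XOR 1) OR 1)) -> 1
Full result column, 4 rows per line (P1,P2 fixed per line; P3,P4 runs 00..11 left to right):
  rows 0-3 [P1,P2=00]: 1011  = hex B
  rows 4-7 [P1,P2=01]: 1111  = hex F
  rows 8-11 [P1,P2=10]: 1011  = hex B
  rows 12-15 [P1,P2=11]: 1111  = hex F
Output column (row 0 .. row 15) = 1011111110111111
Output column grouped in 4s = 1011 1111 1011 1111 = 0xBFBF
Convert to decimal digit by digit (value = value*16 + digit):
  B -> 11
  11*16 + 15 (F) = 191
  191*16 + 11 (B) = 3067
  3067*16 + 15 (F) = 49087
Decimal = 49087

49087


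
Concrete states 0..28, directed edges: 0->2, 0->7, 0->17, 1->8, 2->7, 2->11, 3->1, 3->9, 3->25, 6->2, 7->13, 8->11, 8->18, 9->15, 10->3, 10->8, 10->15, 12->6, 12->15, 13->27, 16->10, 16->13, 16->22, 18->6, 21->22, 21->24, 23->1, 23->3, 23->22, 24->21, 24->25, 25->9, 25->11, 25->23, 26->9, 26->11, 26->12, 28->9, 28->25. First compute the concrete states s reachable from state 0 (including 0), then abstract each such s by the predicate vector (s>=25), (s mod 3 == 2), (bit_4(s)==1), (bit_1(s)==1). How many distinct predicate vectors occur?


BFS from 0:
Concrete reachable: {0, 2, 7, 11, 13, 17, 27}
Abstract via predicates (s>=25), (s mod 3 == 2), (bit_4(s)==1), (bit_1(s)==1):
  (0,0,0,0) <- {0, 13}
  (0,0,0,1) <- {7}
  (0,1,0,1) <- {2, 11}
  (0,1,1,0) <- {17}
  (1,0,1,1) <- {27}
Distinct abstract states = 5

5


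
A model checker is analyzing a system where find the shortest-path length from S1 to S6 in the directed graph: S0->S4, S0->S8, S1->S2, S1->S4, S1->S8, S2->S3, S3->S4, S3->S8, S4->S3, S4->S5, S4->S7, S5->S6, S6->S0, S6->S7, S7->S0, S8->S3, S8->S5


BFS layer-by-layer from S1:
  dist 0: {S1}
  dist 1: {S2, S4, S8}
  dist 2: {S3, S5, S7}
  dist 3: {S0, S6}
  -> S6 reached at distance 3
Shortest path length = 3

3


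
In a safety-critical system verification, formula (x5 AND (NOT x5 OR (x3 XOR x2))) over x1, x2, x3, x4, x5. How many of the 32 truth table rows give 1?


Formula: (x5 AND (NOT x5 OR (x3 XOR x2))) over 5 vars (32 rows)
Evaluate each row (x1, x2, x3, x4, x5 as bits, MSB first):
  row 0 [00000]: (0 AND (NOT 0 OR (0 XOR 0))) -> 0
  row 1 [00001]: (1 AND (NOT 1 OR (0 XOR 0))) -> 0
  row 2 [00010]: (0 AND (NOT 0 OR (0 XOR 0))) -> 0
  row 3 [00011]: (1 AND (NOT 1 OR (0 XOR 0))) -> 0
  row 4 [00100]: (0 AND (NOT 0 OR (1 XOR 0))) -> 0
  row 5 [00101]: (1 AND (NOT 1 OR (1 XOR 0))) -> 1
  row 6 [00110]: (0 AND (NOT 0 OR (1 XOR 0))) -> 0
  row 7 [00111]: (1 AND (NOT 1 OR (1 XOR 0))) -> 1
  row 8 [01000]: (0 AND (NOT 0 OR (0 XOR 1))) -> 0
  row 9 [01001]: (1 AND (NOT 1 OR (0 XOR 1))) -> 1
  row 10 [01010]: (0 AND (NOT 0 OR (0 XOR 1))) -> 0
  row 11 [01011]: (1 AND (NOT 1 OR (0 XOR 1))) -> 1
  row 12 [01100]: (0 AND (NOT 0 OR (1 XOR 1))) -> 0
  row 13 [01101]: (1 AND (NOT 1 OR (1 XOR 1))) -> 0
  row 14 [01110]: (0 AND (NOT 0 OR (1 XOR 1))) -> 0
  row 15 [01111]: (1 AND (NOT 1 OR (1 XOR 1))) -> 0
  row 16 [10000]: (0 AND (NOT 0 OR (0 XOR 0))) -> 0
  row 17 [10001]: (1 AND (NOT 1 OR (0 XOR 0))) -> 0
  row 18 [10010]: (0 AND (NOT 0 OR (0 XOR 0))) -> 0
  row 19 [10011]: (1 AND (NOT 1 OR (0 XOR 0))) -> 0
  row 20 [10100]: (0 AND (NOT 0 OR (1 XOR 0))) -> 0
  row 21 [10101]: (1 AND (NOT 1 OR (1 XOR 0))) -> 1
  row 22 [10110]: (0 AND (NOT 0 OR (1 XOR 0))) -> 0
  row 23 [10111]: (1 AND (NOT 1 OR (1 XOR 0))) -> 1
  row 24 [11000]: (0 AND (NOT 0 OR (0 XOR 1))) -> 0
  row 25 [11001]: (1 AND (NOT 1 OR (0 XOR 1))) -> 1
  row 26 [11010]: (0 AND (NOT 0 OR (0 XOR 1))) -> 0
  row 27 [11011]: (1 AND (NOT 1 OR (0 XOR 1))) -> 1
  row 28 [11100]: (0 AND (NOT 0 OR (1 XOR 1))) -> 0
  row 29 [11101]: (1 AND (NOT 1 OR (1 XOR 1))) -> 0
  row 30 [11110]: (0 AND (NOT 0 OR (1 XOR 1))) -> 0
  row 31 [11111]: (1 AND (NOT 1 OR (1 XOR 1))) -> 0
Full result column, 8 rows per line (x1,x2 fixed per line; x3,x4,x5 runs 000..111 left to right):
  rows 0-7 [x1,x2=00]: 00000101  (ones: 2)
  rows 8-15 [x1,x2=01]: 01010000  (ones: 2)
  rows 16-23 [x1,x2=10]: 00000101  (ones: 2)
  rows 24-31 [x1,x2=11]: 01010000  (ones: 2)
Count of 1-rows = 2+2+2+2 = 8

8


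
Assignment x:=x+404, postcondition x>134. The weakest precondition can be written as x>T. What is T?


Formula: wp(x:=E, P) = P[E/x] (substitute E for x in postcondition)
Step 1: Postcondition: x>134
Step 2: Substitute x+404 for x: x+404>134
Step 3: Solve for x: x > 134-404 = -270

-270


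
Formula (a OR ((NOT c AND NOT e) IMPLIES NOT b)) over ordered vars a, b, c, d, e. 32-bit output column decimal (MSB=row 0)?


Formula: (a OR ((NOT c AND NOT e) IMPLIES NOT b)) over a, b, c, d, e (32 rows)
Evaluate each row (bits = a,b,c,d,e, MSB first):
  row 0 [00000]: (0 OR ((NOT 0 AND NOT 0) IMPLIES NOT 0)) -> 1
  row 1 [00001]: (0 OR ((NOT 0 AND NOT 1) IMPLIES NOT 0)) -> 1
  row 2 [00010]: (0 OR ((NOT 0 AND NOT 0) IMPLIES NOT 0)) -> 1
  row 3 [00011]: (0 OR ((NOT 0 AND NOT 1) IMPLIES NOT 0)) -> 1
  row 4 [00100]: (0 OR ((NOT 1 AND NOT 0) IMPLIES NOT 0)) -> 1
  row 5 [00101]: (0 OR ((NOT 1 AND NOT 1) IMPLIES NOT 0)) -> 1
  row 6 [00110]: (0 OR ((NOT 1 AND NOT 0) IMPLIES NOT 0)) -> 1
  row 7 [00111]: (0 OR ((NOT 1 AND NOT 1) IMPLIES NOT 0)) -> 1
  row 8 [01000]: (0 OR ((NOT 0 AND NOT 0) IMPLIES NOT 1)) -> 0
  row 9 [01001]: (0 OR ((NOT 0 AND NOT 1) IMPLIES NOT 1)) -> 1
  row 10 [01010]: (0 OR ((NOT 0 AND NOT 0) IMPLIES NOT 1)) -> 0
  row 11 [01011]: (0 OR ((NOT 0 AND NOT 1) IMPLIES NOT 1)) -> 1
  row 12 [01100]: (0 OR ((NOT 1 AND NOT 0) IMPLIES NOT 1)) -> 1
  row 13 [01101]: (0 OR ((NOT 1 AND NOT 1) IMPLIES NOT 1)) -> 1
  row 14 [01110]: (0 OR ((NOT 1 AND NOT 0) IMPLIES NOT 1)) -> 1
  row 15 [01111]: (0 OR ((NOT 1 AND NOT 1) IMPLIES NOT 1)) -> 1
  row 16 [10000]: (1 OR ((NOT 0 AND NOT 0) IMPLIES NOT 0)) -> 1
  row 17 [10001]: (1 OR ((NOT 0 AND NOT 1) IMPLIES NOT 0)) -> 1
  row 18 [10010]: (1 OR ((NOT 0 AND NOT 0) IMPLIES NOT 0)) -> 1
  row 19 [10011]: (1 OR ((NOT 0 AND NOT 1) IMPLIES NOT 0)) -> 1
  row 20 [10100]: (1 OR ((NOT 1 AND NOT 0) IMPLIES NOT 0)) -> 1
  row 21 [10101]: (1 OR ((NOT 1 AND NOT 1) IMPLIES NOT 0)) -> 1
  row 22 [10110]: (1 OR ((NOT 1 AND NOT 0) IMPLIES NOT 0)) -> 1
  row 23 [10111]: (1 OR ((NOT 1 AND NOT 1) IMPLIES NOT 0)) -> 1
  row 24 [11000]: (1 OR ((NOT 0 AND NOT 0) IMPLIES NOT 1)) -> 1
  row 25 [11001]: (1 OR ((NOT 0 AND NOT 1) IMPLIES NOT 1)) -> 1
  row 26 [11010]: (1 OR ((NOT 0 AND NOT 0) IMPLIES NOT 1)) -> 1
  row 27 [11011]: (1 OR ((NOT 0 AND NOT 1) IMPLIES NOT 1)) -> 1
  row 28 [11100]: (1 OR ((NOT 1 AND NOT 0) IMPLIES NOT 1)) -> 1
  row 29 [11101]: (1 OR ((NOT 1 AND NOT 1) IMPLIES NOT 1)) -> 1
  row 30 [11110]: (1 OR ((NOT 1 AND NOT 0) IMPLIES NOT 1)) -> 1
  row 31 [11111]: (1 OR ((NOT 1 AND NOT 1) IMPLIES NOT 1)) -> 1
Full result column, 4 rows per line (a,b,c fixed per line; d,e runs 00..11 left to right):
  rows 0-3 [a,b,c=000]: 1111  = hex F
  rows 4-7 [a,b,c=001]: 1111  = hex F
  rows 8-11 [a,b,c=010]: 0101  = hex 5
  rows 12-15 [a,b,c=011]: 1111  = hex F
  rows 16-19 [a,b,c=100]: 1111  = hex F
  rows 20-23 [a,b,c=101]: 1111  = hex F
  rows 24-27 [a,b,c=110]: 1111  = hex F
  rows 28-31 [a,b,c=111]: 1111  = hex F
Output column (row 0 .. row 31) = 11111111010111111111111111111111
Output column grouped in 4s = 1111 1111 0101 1111 1111 1111 1111 1111 = 0xFF5FFFFF
Convert to decimal digit by digit (value = value*16 + digit):
  F -> 15
  15*16 + 15 (F) = 255
  255*16 + 5 = 4085
  4085*16 + 15 (F) = 65375
  65375*16 + 15 (F) = 1046015
  1046015*16 + 15 (F) = 16736255
  16736255*16 + 15 (F) = 267780095
  267780095*16 + 15 (F) = 4284481535
Decimal = 4284481535

4284481535


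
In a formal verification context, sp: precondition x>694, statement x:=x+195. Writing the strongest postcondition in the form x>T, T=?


Formula: sp(P, x:=E) = exists old_x. (x = E[old_x/x]) AND P[old_x/x] (old_x is the value of x before the assignment; eliminate old_x by solving x = E[old_x/x] for old_x)
Step 1: Precondition P: x>694, i.e. old_x > 694
Step 2: Assignment gives x = old_x + 195, so old_x = x - 195
Step 3: Substitute into P: x - 195 > 694
Step 4: Simplify: x > 694+195 = 889

889


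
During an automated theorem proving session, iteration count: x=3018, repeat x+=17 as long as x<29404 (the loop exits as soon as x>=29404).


Step 1: x goes from 3018 toward 29404 by 17; the body runs while x<29404, so iterations = ceil((bound-start)/step)
Step 2: Distance=26386
Step 3: ceil(26386/17)=1553

1553


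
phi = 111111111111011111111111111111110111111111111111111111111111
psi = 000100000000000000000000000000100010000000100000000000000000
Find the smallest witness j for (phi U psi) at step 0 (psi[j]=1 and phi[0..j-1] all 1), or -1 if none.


(phi U psi) at 0: need smallest j with psi[j]=1 and phi[i]=1 for all i in [0,j).
Scan from step 0:
  step 0: phi=1, psi=0 -> continue
  step 1: phi=1, psi=0 -> continue
  step 2: phi=1, psi=0 -> continue
  step 3: psi=1 and phi held for [0,3) -> witness found
Witness step = 3

3


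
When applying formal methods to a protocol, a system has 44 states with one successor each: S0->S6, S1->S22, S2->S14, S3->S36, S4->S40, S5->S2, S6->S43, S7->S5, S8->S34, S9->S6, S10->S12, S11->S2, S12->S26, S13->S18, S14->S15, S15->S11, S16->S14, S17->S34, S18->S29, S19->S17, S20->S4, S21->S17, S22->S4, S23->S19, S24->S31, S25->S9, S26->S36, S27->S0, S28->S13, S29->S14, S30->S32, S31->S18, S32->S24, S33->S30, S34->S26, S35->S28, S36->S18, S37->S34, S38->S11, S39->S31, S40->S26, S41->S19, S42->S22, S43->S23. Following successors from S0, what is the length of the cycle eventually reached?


Trace from S0 until a state repeats:
  S0 -> S6 -> S43 -> S23 -> S19 -> S17 -> S34 -> S26 -> S36 -> S18 -> S29 -> S14 -> S15 -> S11 -> S2 -> S14
S14 first seen at step 11, revisited at step 15.
Cycle length = 15 - 11 = 4

4


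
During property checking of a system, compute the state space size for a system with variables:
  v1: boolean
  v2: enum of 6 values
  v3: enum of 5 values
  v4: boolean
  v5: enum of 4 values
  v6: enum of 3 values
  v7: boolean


State space = product of domain sizes of all variables.
Domain sizes:
  v1 (boolean): 2
  v2 (enum of 6 values): 6
  v3 (enum of 5 values): 5
  v4 (boolean): 2
  v5 (enum of 4 values): 4
  v6 (enum of 3 values): 3
  v7 (boolean): 2
Product = 2 * 6 * 5 * 2 * 4 * 3 * 2 = 2880

2880


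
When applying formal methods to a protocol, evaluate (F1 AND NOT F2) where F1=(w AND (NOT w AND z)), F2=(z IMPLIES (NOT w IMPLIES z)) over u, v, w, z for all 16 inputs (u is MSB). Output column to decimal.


F1 = (w AND (NOT w AND z))
F2 = (z IMPLIES (NOT w IMPLIES z))
Counterexample to F1=>F2 is where F1=1 and F2=0.
Evaluate each row (bits = u,v,w,z, MSB first):
  row 0 [0000]: F1=0 F2=1 -> F1&~F2 -> 0
  row 1 [0001]: F1=0 F2=1 -> F1&~F2 -> 0
  row 2 [0010]: F1=0 F2=1 -> F1&~F2 -> 0
  row 3 [0011]: F1=0 F2=1 -> F1&~F2 -> 0
  row 4 [0100]: F1=0 F2=1 -> F1&~F2 -> 0
  row 5 [0101]: F1=0 F2=1 -> F1&~F2 -> 0
  row 6 [0110]: F1=0 F2=1 -> F1&~F2 -> 0
  row 7 [0111]: F1=0 F2=1 -> F1&~F2 -> 0
  row 8 [1000]: F1=0 F2=1 -> F1&~F2 -> 0
  row 9 [1001]: F1=0 F2=1 -> F1&~F2 -> 0
  row 10 [1010]: F1=0 F2=1 -> F1&~F2 -> 0
  row 11 [1011]: F1=0 F2=1 -> F1&~F2 -> 0
  row 12 [1100]: F1=0 F2=1 -> F1&~F2 -> 0
  row 13 [1101]: F1=0 F2=1 -> F1&~F2 -> 0
  row 14 [1110]: F1=0 F2=1 -> F1&~F2 -> 0
  row 15 [1111]: F1=0 F2=1 -> F1&~F2 -> 0
Full result column, 4 rows per line (u,v fixed per line; w,z runs 00..11 left to right):
  rows 0-3 [u,v=00]: 0000  = hex 0
  rows 4-7 [u,v=01]: 0000  = hex 0
  rows 8-11 [u,v=10]: 0000  = hex 0
  rows 12-15 [u,v=11]: 0000  = hex 0
Counterexample vector (row 0 .. row 15) = 0000000000000000
Output column grouped in 4s = 0000 0000 0000 0000 = 0x0000
Convert to decimal digit by digit (value = value*16 + digit):
  0 -> 0
  0*16 + 0 = 0
  0*16 + 0 = 0
  0*16 + 0 = 0
Decimal = 0

0


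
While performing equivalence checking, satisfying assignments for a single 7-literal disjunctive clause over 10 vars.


Step 1: Total=2^10=1024
Step 2: Unsat when all 7 false: 2^3=8
Step 3: Sat=1024-8=1016

1016


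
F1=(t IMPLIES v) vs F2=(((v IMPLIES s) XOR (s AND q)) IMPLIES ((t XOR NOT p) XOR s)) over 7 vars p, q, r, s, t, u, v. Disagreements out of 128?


F1 = (t IMPLIES v)
F2 = (((v IMPLIES s) XOR (s AND q)) IMPLIES ((t XOR NOT p) XOR s))
Evaluate both on each of 128 rows (bits = p,q,r,s,t,u,v):
  row 0 [0000000]: F1=1 F2=1 -> 0
  row 1 [0000001]: F1=1 F2=1 -> 0
  row 2 [0000010]: F1=1 F2=1 -> 0
  row 3 [0000011]: F1=1 F2=1 -> 0
  row 4 [0000100]: F1=0 F2=0 -> 0
  (every remaining row is evaluated the same way; all 128 results are listed next)
Full result column, 8 rows per line (p,q,r,s fixed per line; t,u,v runs 000..111 left to right):
  rows 0-7 [p,q,r,s=0000]: 00000000  (ones: 0)
  rows 8-15 [p,q,r,s=0001]: 11111010  (ones: 6)
  rows 16-23 [p,q,r,s=0010]: 00000000  (ones: 0)
  rows 24-31 [p,q,r,s=0011]: 11111010  (ones: 6)
  rows 32-39 [p,q,r,s=0100]: 00000000  (ones: 0)
  rows 40-47 [p,q,r,s=0101]: 00001010  (ones: 2)
  rows 48-55 [p,q,r,s=0110]: 00000000  (ones: 0)
  rows 56-63 [p,q,r,s=0111]: 00001010  (ones: 2)
  rows 64-71 [p,q,r,s=1000]: 10101010  (ones: 4)
  rows 72-79 [p,q,r,s=1001]: 00000101  (ones: 2)
  rows 80-87 [p,q,r,s=1010]: 10101010  (ones: 4)
  rows 88-95 [p,q,r,s=1011]: 00000101  (ones: 2)
  rows 96-103 [p,q,r,s=1100]: 10101010  (ones: 4)
  rows 104-111 [p,q,r,s=1101]: 00001010  (ones: 2)
  rows 112-119 [p,q,r,s=1110]: 10101010  (ones: 4)
  rows 120-127 [p,q,r,s=1111]: 00001010  (ones: 2)
Disagreements = 0+6+0+6+0+2+0+2+4+2+4+2+4+2+4+2 = 40

40


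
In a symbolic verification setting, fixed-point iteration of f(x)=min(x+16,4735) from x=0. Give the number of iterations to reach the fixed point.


Step 1: x=0, cap=4735, increment=16
Step 2: x grows by 16 each step until capped at 4735; fixed point is x=4735
Step 3: iterations = ceil(4735/16) = 296

296


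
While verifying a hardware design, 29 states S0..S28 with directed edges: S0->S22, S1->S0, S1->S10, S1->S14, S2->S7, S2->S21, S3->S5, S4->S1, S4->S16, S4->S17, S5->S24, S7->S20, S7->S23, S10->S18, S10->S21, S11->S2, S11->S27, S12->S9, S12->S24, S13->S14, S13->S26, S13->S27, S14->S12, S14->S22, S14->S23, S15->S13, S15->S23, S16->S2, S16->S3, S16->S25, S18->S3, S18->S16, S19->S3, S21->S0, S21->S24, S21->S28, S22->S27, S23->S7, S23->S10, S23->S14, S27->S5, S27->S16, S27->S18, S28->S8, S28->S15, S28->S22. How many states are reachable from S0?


BFS from S0:
  layer 0: {S0}
  layer 1: {S22}
  layer 2: {S27}
  layer 3: {S5, S16, S18}
  layer 4: {S2, S3, S24, S25}
  layer 5: {S7, S21}
  layer 6: {S20, S23, S28}
  layer 7: {S8, S10, S14, S15}
  layer 8: {S12, S13}
  layer 9: {S9, S26}
Reachable set: {S0, S2, S3, S5, S7, S8, S9, S10, S12, S13, S14, S15, S16, S18, S20, S21, S22, S23, S24, S25, S26, S27, S28}
Count = 23

23


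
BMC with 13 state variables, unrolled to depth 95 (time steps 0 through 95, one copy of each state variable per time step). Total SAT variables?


BMC unrolls to depth k, creating one copy of each state var for steps 0..k.
Step count = 95 + 1 = 96 (steps 0 through 95)
Vars per step = 13
Total = 13 * 96 = 1248

1248


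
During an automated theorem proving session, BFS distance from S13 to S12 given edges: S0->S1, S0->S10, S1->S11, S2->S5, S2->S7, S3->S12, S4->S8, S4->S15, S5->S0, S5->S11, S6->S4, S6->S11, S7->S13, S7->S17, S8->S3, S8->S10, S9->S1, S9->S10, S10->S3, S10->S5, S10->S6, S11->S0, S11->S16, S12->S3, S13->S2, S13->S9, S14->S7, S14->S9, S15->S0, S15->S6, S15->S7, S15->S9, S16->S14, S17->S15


BFS layer-by-layer from S13:
  dist 0: {S13}
  dist 1: {S2, S9}
  dist 2: {S1, S5, S7, S10}
  dist 3: {S0, S3, S6, S11, S17}
  dist 4: {S4, S12, S15, S16}
  -> S12 reached at distance 4
Shortest path length = 4

4


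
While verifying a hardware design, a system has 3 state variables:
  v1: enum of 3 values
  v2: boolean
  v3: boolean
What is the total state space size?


State space = product of domain sizes of all variables.
Domain sizes:
  v1 (enum of 3 values): 3
  v2 (boolean): 2
  v3 (boolean): 2
Product = 3 * 2 * 2 = 12

12


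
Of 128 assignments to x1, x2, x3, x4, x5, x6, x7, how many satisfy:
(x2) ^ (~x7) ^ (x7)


CNF with 3 clauses over 7 vars (128 assignments).
An assignment satisfies CNF iff every clause has >=1 true literal.
Check each row (bits = x1,x2,x3,x4,x5,x6,x7; clause T/F shown):
  row 0 [0000000]: clauses=FTF -> 0
  row 1 [0000001]: clauses=FFT -> 0
  row 2 [0000010]: clauses=FTF -> 0
  row 3 [0000011]: clauses=FFT -> 0
  row 4 [0000100]: clauses=FTF -> 0
  (every remaining row is evaluated the same way; all 128 results are listed next)
Full result column, 8 rows per line (x1,x2,x3,x4 fixed per line; x5,x6,x7 runs 000..111 left to right):
  rows 0-7 [x1,x2,x3,x4=0000]: 00000000  (ones: 0)
  rows 8-15 [x1,x2,x3,x4=0001]: 00000000  (ones: 0)
  rows 16-23 [x1,x2,x3,x4=0010]: 00000000  (ones: 0)
  rows 24-31 [x1,x2,x3,x4=0011]: 00000000  (ones: 0)
  rows 32-39 [x1,x2,x3,x4=0100]: 00000000  (ones: 0)
  rows 40-47 [x1,x2,x3,x4=0101]: 00000000  (ones: 0)
  rows 48-55 [x1,x2,x3,x4=0110]: 00000000  (ones: 0)
  rows 56-63 [x1,x2,x3,x4=0111]: 00000000  (ones: 0)
  rows 64-71 [x1,x2,x3,x4=1000]: 00000000  (ones: 0)
  rows 72-79 [x1,x2,x3,x4=1001]: 00000000  (ones: 0)
  rows 80-87 [x1,x2,x3,x4=1010]: 00000000  (ones: 0)
  rows 88-95 [x1,x2,x3,x4=1011]: 00000000  (ones: 0)
  rows 96-103 [x1,x2,x3,x4=1100]: 00000000  (ones: 0)
  rows 104-111 [x1,x2,x3,x4=1101]: 00000000  (ones: 0)
  rows 112-119 [x1,x2,x3,x4=1110]: 00000000  (ones: 0)
  rows 120-127 [x1,x2,x3,x4=1111]: 00000000  (ones: 0)
Satisfying assignments = 0+0+0+0+0+0+0+0+0+0+0+0+0+0+0+0 = 0

0


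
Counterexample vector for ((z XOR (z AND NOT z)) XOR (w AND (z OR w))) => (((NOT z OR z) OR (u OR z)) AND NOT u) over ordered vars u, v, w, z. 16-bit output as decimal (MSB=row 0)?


F1 = ((z XOR (z AND NOT z)) XOR (w AND (z OR w)))
F2 = (((NOT z OR z) OR (u OR z)) AND NOT u)
Counterexample to F1=>F2 is where F1=1 and F2=0.
Evaluate each row (bits = u,v,w,z, MSB first):
  row 0 [0000]: F1=0 F2=1 -> F1&~F2 -> 0
  row 1 [0001]: F1=1 F2=1 -> F1&~F2 -> 0
  row 2 [0010]: F1=1 F2=1 -> F1&~F2 -> 0
  row 3 [0011]: F1=0 F2=1 -> F1&~F2 -> 0
  row 4 [0100]: F1=0 F2=1 -> F1&~F2 -> 0
  row 5 [0101]: F1=1 F2=1 -> F1&~F2 -> 0
  row 6 [0110]: F1=1 F2=1 -> F1&~F2 -> 0
  row 7 [0111]: F1=0 F2=1 -> F1&~F2 -> 0
  row 8 [1000]: F1=0 F2=0 -> F1&~F2 -> 0
  row 9 [1001]: F1=1 F2=0 -> F1&~F2 -> 1
  row 10 [1010]: F1=1 F2=0 -> F1&~F2 -> 1
  row 11 [1011]: F1=0 F2=0 -> F1&~F2 -> 0
  row 12 [1100]: F1=0 F2=0 -> F1&~F2 -> 0
  row 13 [1101]: F1=1 F2=0 -> F1&~F2 -> 1
  row 14 [1110]: F1=1 F2=0 -> F1&~F2 -> 1
  row 15 [1111]: F1=0 F2=0 -> F1&~F2 -> 0
Full result column, 4 rows per line (u,v fixed per line; w,z runs 00..11 left to right):
  rows 0-3 [u,v=00]: 0000  = hex 0
  rows 4-7 [u,v=01]: 0000  = hex 0
  rows 8-11 [u,v=10]: 0110  = hex 6
  rows 12-15 [u,v=11]: 0110  = hex 6
Counterexample vector (row 0 .. row 15) = 0000000001100110
Output column grouped in 4s = 0000 0000 0110 0110 = 0x0066
Convert to decimal digit by digit (value = value*16 + digit):
  0 -> 0
  0*16 + 0 = 0
  0*16 + 6 = 6
  6*16 + 6 = 102
Decimal = 102

102


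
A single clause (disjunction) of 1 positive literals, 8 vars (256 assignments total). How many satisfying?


Step 1: Total=2^8=256
Step 2: Unsat when all 1 false: 2^7=128
Step 3: Sat=256-128=128

128


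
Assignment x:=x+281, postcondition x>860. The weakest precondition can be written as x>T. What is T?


Formula: wp(x:=E, P) = P[E/x] (substitute E for x in postcondition)
Step 1: Postcondition: x>860
Step 2: Substitute x+281 for x: x+281>860
Step 3: Solve for x: x > 860-281 = 579

579


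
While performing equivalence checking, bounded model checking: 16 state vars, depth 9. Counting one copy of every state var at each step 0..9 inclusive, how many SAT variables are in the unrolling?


BMC unrolls to depth k, creating one copy of each state var for steps 0..k.
Step count = 9 + 1 = 10 (steps 0 through 9)
Vars per step = 16
Total = 16 * 10 = 160

160


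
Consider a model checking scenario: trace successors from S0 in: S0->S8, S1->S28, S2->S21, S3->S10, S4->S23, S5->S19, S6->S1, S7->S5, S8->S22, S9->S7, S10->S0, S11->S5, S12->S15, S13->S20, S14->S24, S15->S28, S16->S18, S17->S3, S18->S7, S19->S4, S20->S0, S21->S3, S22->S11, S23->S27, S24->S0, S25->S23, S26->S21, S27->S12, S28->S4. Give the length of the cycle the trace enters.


Trace from S0 until a state repeats:
  S0 -> S8 -> S22 -> S11 -> S5 -> S19 -> S4 -> S23 -> S27 -> S12 -> S15 -> S28 -> S4
S4 first seen at step 6, revisited at step 12.
Cycle length = 12 - 6 = 6

6


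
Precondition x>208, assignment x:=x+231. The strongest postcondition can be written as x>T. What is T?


Formula: sp(P, x:=E) = exists old_x. (x = E[old_x/x]) AND P[old_x/x] (old_x is the value of x before the assignment; eliminate old_x by solving x = E[old_x/x] for old_x)
Step 1: Precondition P: x>208, i.e. old_x > 208
Step 2: Assignment gives x = old_x + 231, so old_x = x - 231
Step 3: Substitute into P: x - 231 > 208
Step 4: Simplify: x > 208+231 = 439

439


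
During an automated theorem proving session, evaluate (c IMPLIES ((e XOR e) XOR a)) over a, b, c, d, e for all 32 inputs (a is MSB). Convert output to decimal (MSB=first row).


Formula: (c IMPLIES ((e XOR e) XOR a)) over a, b, c, d, e (32 rows)
Evaluate each row (bits = a,b,c,d,e, MSB first):
  row 0 [00000]: (0 IMPLIES ((0 XOR 0) XOR 0)) -> 1
  row 1 [00001]: (0 IMPLIES ((1 XOR 1) XOR 0)) -> 1
  row 2 [00010]: (0 IMPLIES ((0 XOR 0) XOR 0)) -> 1
  row 3 [00011]: (0 IMPLIES ((1 XOR 1) XOR 0)) -> 1
  row 4 [00100]: (1 IMPLIES ((0 XOR 0) XOR 0)) -> 0
  row 5 [00101]: (1 IMPLIES ((1 XOR 1) XOR 0)) -> 0
  row 6 [00110]: (1 IMPLIES ((0 XOR 0) XOR 0)) -> 0
  row 7 [00111]: (1 IMPLIES ((1 XOR 1) XOR 0)) -> 0
  row 8 [01000]: (0 IMPLIES ((0 XOR 0) XOR 0)) -> 1
  row 9 [01001]: (0 IMPLIES ((1 XOR 1) XOR 0)) -> 1
  row 10 [01010]: (0 IMPLIES ((0 XOR 0) XOR 0)) -> 1
  row 11 [01011]: (0 IMPLIES ((1 XOR 1) XOR 0)) -> 1
  row 12 [01100]: (1 IMPLIES ((0 XOR 0) XOR 0)) -> 0
  row 13 [01101]: (1 IMPLIES ((1 XOR 1) XOR 0)) -> 0
  row 14 [01110]: (1 IMPLIES ((0 XOR 0) XOR 0)) -> 0
  row 15 [01111]: (1 IMPLIES ((1 XOR 1) XOR 0)) -> 0
  row 16 [10000]: (0 IMPLIES ((0 XOR 0) XOR 1)) -> 1
  row 17 [10001]: (0 IMPLIES ((1 XOR 1) XOR 1)) -> 1
  row 18 [10010]: (0 IMPLIES ((0 XOR 0) XOR 1)) -> 1
  row 19 [10011]: (0 IMPLIES ((1 XOR 1) XOR 1)) -> 1
  row 20 [10100]: (1 IMPLIES ((0 XOR 0) XOR 1)) -> 1
  row 21 [10101]: (1 IMPLIES ((1 XOR 1) XOR 1)) -> 1
  row 22 [10110]: (1 IMPLIES ((0 XOR 0) XOR 1)) -> 1
  row 23 [10111]: (1 IMPLIES ((1 XOR 1) XOR 1)) -> 1
  row 24 [11000]: (0 IMPLIES ((0 XOR 0) XOR 1)) -> 1
  row 25 [11001]: (0 IMPLIES ((1 XOR 1) XOR 1)) -> 1
  row 26 [11010]: (0 IMPLIES ((0 XOR 0) XOR 1)) -> 1
  row 27 [11011]: (0 IMPLIES ((1 XOR 1) XOR 1)) -> 1
  row 28 [11100]: (1 IMPLIES ((0 XOR 0) XOR 1)) -> 1
  row 29 [11101]: (1 IMPLIES ((1 XOR 1) XOR 1)) -> 1
  row 30 [11110]: (1 IMPLIES ((0 XOR 0) XOR 1)) -> 1
  row 31 [11111]: (1 IMPLIES ((1 XOR 1) XOR 1)) -> 1
Full result column, 4 rows per line (a,b,c fixed per line; d,e runs 00..11 left to right):
  rows 0-3 [a,b,c=000]: 1111  = hex F
  rows 4-7 [a,b,c=001]: 0000  = hex 0
  rows 8-11 [a,b,c=010]: 1111  = hex F
  rows 12-15 [a,b,c=011]: 0000  = hex 0
  rows 16-19 [a,b,c=100]: 1111  = hex F
  rows 20-23 [a,b,c=101]: 1111  = hex F
  rows 24-27 [a,b,c=110]: 1111  = hex F
  rows 28-31 [a,b,c=111]: 1111  = hex F
Output column (row 0 .. row 31) = 11110000111100001111111111111111
Output column grouped in 4s = 1111 0000 1111 0000 1111 1111 1111 1111 = 0xF0F0FFFF
Convert to decimal digit by digit (value = value*16 + digit):
  F -> 15
  15*16 + 0 = 240
  240*16 + 15 (F) = 3855
  3855*16 + 0 = 61680
  61680*16 + 15 (F) = 986895
  986895*16 + 15 (F) = 15790335
  15790335*16 + 15 (F) = 252645375
  252645375*16 + 15 (F) = 4042326015
Decimal = 4042326015

4042326015


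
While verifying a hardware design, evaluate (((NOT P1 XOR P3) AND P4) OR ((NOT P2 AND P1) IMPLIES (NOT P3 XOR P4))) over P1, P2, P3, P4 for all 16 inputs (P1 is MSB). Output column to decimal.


Formula: (((NOT P1 XOR P3) AND P4) OR ((NOT P2 AND P1) IMPLIES (NOT P3 XOR P4))) over P1, P2, P3, P4 (16 rows)
Evaluate each row (bits = P1,P2,P3,P4, MSB first):
  row 0 [0000]: (((NOT 0 XOR 0) AND 0) OR ((NOT 0 AND 0) IMPLIES (NOT 0 XOR 0))) -> 1
  row 1 [0001]: (((NOT 0 XOR 0) AND 1) OR ((NOT 0 AND 0) IMPLIES (NOT 0 XOR 1))) -> 1
  row 2 [0010]: (((NOT 0 XOR 1) AND 0) OR ((NOT 0 AND 0) IMPLIES (NOT 1 XOR 0))) -> 1
  row 3 [0011]: (((NOT 0 XOR 1) AND 1) OR ((NOT 0 AND 0) IMPLIES (NOT 1 XOR 1))) -> 1
  row 4 [0100]: (((NOT 0 XOR 0) AND 0) OR ((NOT 1 AND 0) IMPLIES (NOT 0 XOR 0))) -> 1
  row 5 [0101]: (((NOT 0 XOR 0) AND 1) OR ((NOT 1 AND 0) IMPLIES (NOT 0 XOR 1))) -> 1
  row 6 [0110]: (((NOT 0 XOR 1) AND 0) OR ((NOT 1 AND 0) IMPLIES (NOT 1 XOR 0))) -> 1
  row 7 [0111]: (((NOT 0 XOR 1) AND 1) OR ((NOT 1 AND 0) IMPLIES (NOT 1 XOR 1))) -> 1
  row 8 [1000]: (((NOT 1 XOR 0) AND 0) OR ((NOT 0 AND 1) IMPLIES (NOT 0 XOR 0))) -> 1
  row 9 [1001]: (((NOT 1 XOR 0) AND 1) OR ((NOT 0 AND 1) IMPLIES (NOT 0 XOR 1))) -> 0
  row 10 [1010]: (((NOT 1 XOR 1) AND 0) OR ((NOT 0 AND 1) IMPLIES (NOT 1 XOR 0))) -> 0
  row 11 [1011]: (((NOT 1 XOR 1) AND 1) OR ((NOT 0 AND 1) IMPLIES (NOT 1 XOR 1))) -> 1
  row 12 [1100]: (((NOT 1 XOR 0) AND 0) OR ((NOT 1 AND 1) IMPLIES (NOT 0 XOR 0))) -> 1
  row 13 [1101]: (((NOT 1 XOR 0) AND 1) OR ((NOT 1 AND 1) IMPLIES (NOT 0 XOR 1))) -> 1
  row 14 [1110]: (((NOT 1 XOR 1) AND 0) OR ((NOT 1 AND 1) IMPLIES (NOT 1 XOR 0))) -> 1
  row 15 [1111]: (((NOT 1 XOR 1) AND 1) OR ((NOT 1 AND 1) IMPLIES (NOT 1 XOR 1))) -> 1
Full result column, 4 rows per line (P1,P2 fixed per line; P3,P4 runs 00..11 left to right):
  rows 0-3 [P1,P2=00]: 1111  = hex F
  rows 4-7 [P1,P2=01]: 1111  = hex F
  rows 8-11 [P1,P2=10]: 1001  = hex 9
  rows 12-15 [P1,P2=11]: 1111  = hex F
Output column (row 0 .. row 15) = 1111111110011111
Output column grouped in 4s = 1111 1111 1001 1111 = 0xFF9F
Convert to decimal digit by digit (value = value*16 + digit):
  F -> 15
  15*16 + 15 (F) = 255
  255*16 + 9 = 4089
  4089*16 + 15 (F) = 65439
Decimal = 65439

65439


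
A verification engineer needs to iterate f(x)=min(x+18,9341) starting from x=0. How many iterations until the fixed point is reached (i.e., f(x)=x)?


Step 1: x=0, cap=9341, increment=18
Step 2: x grows by 18 each step until capped at 9341; fixed point is x=9341
Step 3: iterations = ceil(9341/18) = 519

519


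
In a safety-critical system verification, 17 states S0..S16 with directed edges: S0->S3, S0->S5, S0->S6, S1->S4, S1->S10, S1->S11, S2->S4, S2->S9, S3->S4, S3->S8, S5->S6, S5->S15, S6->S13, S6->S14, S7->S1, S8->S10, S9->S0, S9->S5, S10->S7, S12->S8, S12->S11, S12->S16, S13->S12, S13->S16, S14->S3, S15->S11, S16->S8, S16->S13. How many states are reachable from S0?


BFS from S0:
  layer 0: {S0}
  layer 1: {S3, S5, S6}
  layer 2: {S4, S8, S13, S14, S15}
  layer 3: {S10, S11, S12, S16}
  layer 4: {S7}
  layer 5: {S1}
Reachable set: {S0, S1, S3, S4, S5, S6, S7, S8, S10, S11, S12, S13, S14, S15, S16}
Count = 15

15


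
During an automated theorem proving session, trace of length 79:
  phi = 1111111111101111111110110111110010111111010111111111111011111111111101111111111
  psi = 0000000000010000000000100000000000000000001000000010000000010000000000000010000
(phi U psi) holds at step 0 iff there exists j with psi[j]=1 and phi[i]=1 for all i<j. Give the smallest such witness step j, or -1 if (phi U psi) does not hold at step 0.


(phi U psi) at 0: need smallest j with psi[j]=1 and phi[i]=1 for all i in [0,j).
Scan from step 0:
  step 0: phi=1, psi=0 -> continue
  step 1: phi=1, psi=0 -> continue
  step 2: phi=1, psi=0 -> continue
  step 3: phi=1, psi=0 -> continue
  step 11: psi=1 and phi held for [0,11) -> witness found
Witness step = 11

11


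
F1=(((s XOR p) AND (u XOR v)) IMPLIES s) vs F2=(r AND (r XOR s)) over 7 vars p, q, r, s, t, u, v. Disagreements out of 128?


F1 = (((s XOR p) AND (u XOR v)) IMPLIES s)
F2 = (r AND (r XOR s))
Evaluate both on each of 128 rows (bits = p,q,r,s,t,u,v):
  row 0 [0000000]: F1=1 F2=0 (differ) -> 1
  row 1 [0000001]: F1=1 F2=0 (differ) -> 1
  row 2 [0000010]: F1=1 F2=0 (differ) -> 1
  row 3 [0000011]: F1=1 F2=0 (differ) -> 1
  row 4 [0000100]: F1=1 F2=0 (differ) -> 1
  (every remaining row is evaluated the same way; all 128 results are listed next)
Full result column, 8 rows per line (p,q,r,s fixed per line; t,u,v runs 000..111 left to right):
  rows 0-7 [p,q,r,s=0000]: 11111111  (ones: 8)
  rows 8-15 [p,q,r,s=0001]: 11111111  (ones: 8)
  rows 16-23 [p,q,r,s=0010]: 00000000  (ones: 0)
  rows 24-31 [p,q,r,s=0011]: 11111111  (ones: 8)
  rows 32-39 [p,q,r,s=0100]: 11111111  (ones: 8)
  rows 40-47 [p,q,r,s=0101]: 11111111  (ones: 8)
  rows 48-55 [p,q,r,s=0110]: 00000000  (ones: 0)
  rows 56-63 [p,q,r,s=0111]: 11111111  (ones: 8)
  rows 64-71 [p,q,r,s=1000]: 10011001  (ones: 4)
  rows 72-79 [p,q,r,s=1001]: 11111111  (ones: 8)
  rows 80-87 [p,q,r,s=1010]: 01100110  (ones: 4)
  rows 88-95 [p,q,r,s=1011]: 11111111  (ones: 8)
  rows 96-103 [p,q,r,s=1100]: 10011001  (ones: 4)
  rows 104-111 [p,q,r,s=1101]: 11111111  (ones: 8)
  rows 112-119 [p,q,r,s=1110]: 01100110  (ones: 4)
  rows 120-127 [p,q,r,s=1111]: 11111111  (ones: 8)
Disagreements = 8+8+0+8+8+8+0+8+4+8+4+8+4+8+4+8 = 96

96


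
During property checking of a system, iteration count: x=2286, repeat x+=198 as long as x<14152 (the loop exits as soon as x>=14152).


Step 1: x goes from 2286 toward 14152 by 198; the body runs while x<14152, so iterations = ceil((bound-start)/step)
Step 2: Distance=11866
Step 3: ceil(11866/198)=60

60


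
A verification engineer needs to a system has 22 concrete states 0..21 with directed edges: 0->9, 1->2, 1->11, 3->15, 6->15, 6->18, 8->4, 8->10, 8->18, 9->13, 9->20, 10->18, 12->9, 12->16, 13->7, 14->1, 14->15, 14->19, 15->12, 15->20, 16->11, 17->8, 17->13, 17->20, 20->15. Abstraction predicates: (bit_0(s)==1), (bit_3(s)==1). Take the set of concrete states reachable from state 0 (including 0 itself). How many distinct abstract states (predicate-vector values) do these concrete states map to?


BFS from 0:
Concrete reachable: {0, 7, 9, 11, 12, 13, 15, 16, 20}
Abstract via predicates (bit_0(s)==1), (bit_3(s)==1):
  (0,0) <- {0, 16, 20}
  (0,1) <- {12}
  (1,0) <- {7}
  (1,1) <- {9, 11, 13, 15}
Distinct abstract states = 4

4


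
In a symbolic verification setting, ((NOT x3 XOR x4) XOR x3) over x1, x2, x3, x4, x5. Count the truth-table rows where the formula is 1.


Formula: ((NOT x3 XOR x4) XOR x3) over 5 vars (32 rows)
Evaluate each row (x1, x2, x3, x4, x5 as bits, MSB first):
  row 0 [00000]: ((NOT 0 XOR 0) XOR 0) -> 1
  row 1 [00001]: ((NOT 0 XOR 0) XOR 0) -> 1
  row 2 [00010]: ((NOT 0 XOR 1) XOR 0) -> 0
  row 3 [00011]: ((NOT 0 XOR 1) XOR 0) -> 0
  row 4 [00100]: ((NOT 1 XOR 0) XOR 1) -> 1
  row 5 [00101]: ((NOT 1 XOR 0) XOR 1) -> 1
  row 6 [00110]: ((NOT 1 XOR 1) XOR 1) -> 0
  row 7 [00111]: ((NOT 1 XOR 1) XOR 1) -> 0
  row 8 [01000]: ((NOT 0 XOR 0) XOR 0) -> 1
  row 9 [01001]: ((NOT 0 XOR 0) XOR 0) -> 1
  row 10 [01010]: ((NOT 0 XOR 1) XOR 0) -> 0
  row 11 [01011]: ((NOT 0 XOR 1) XOR 0) -> 0
  row 12 [01100]: ((NOT 1 XOR 0) XOR 1) -> 1
  row 13 [01101]: ((NOT 1 XOR 0) XOR 1) -> 1
  row 14 [01110]: ((NOT 1 XOR 1) XOR 1) -> 0
  row 15 [01111]: ((NOT 1 XOR 1) XOR 1) -> 0
  row 16 [10000]: ((NOT 0 XOR 0) XOR 0) -> 1
  row 17 [10001]: ((NOT 0 XOR 0) XOR 0) -> 1
  row 18 [10010]: ((NOT 0 XOR 1) XOR 0) -> 0
  row 19 [10011]: ((NOT 0 XOR 1) XOR 0) -> 0
  row 20 [10100]: ((NOT 1 XOR 0) XOR 1) -> 1
  row 21 [10101]: ((NOT 1 XOR 0) XOR 1) -> 1
  row 22 [10110]: ((NOT 1 XOR 1) XOR 1) -> 0
  row 23 [10111]: ((NOT 1 XOR 1) XOR 1) -> 0
  row 24 [11000]: ((NOT 0 XOR 0) XOR 0) -> 1
  row 25 [11001]: ((NOT 0 XOR 0) XOR 0) -> 1
  row 26 [11010]: ((NOT 0 XOR 1) XOR 0) -> 0
  row 27 [11011]: ((NOT 0 XOR 1) XOR 0) -> 0
  row 28 [11100]: ((NOT 1 XOR 0) XOR 1) -> 1
  row 29 [11101]: ((NOT 1 XOR 0) XOR 1) -> 1
  row 30 [11110]: ((NOT 1 XOR 1) XOR 1) -> 0
  row 31 [11111]: ((NOT 1 XOR 1) XOR 1) -> 0
Full result column, 8 rows per line (x1,x2 fixed per line; x3,x4,x5 runs 000..111 left to right):
  rows 0-7 [x1,x2=00]: 11001100  (ones: 4)
  rows 8-15 [x1,x2=01]: 11001100  (ones: 4)
  rows 16-23 [x1,x2=10]: 11001100  (ones: 4)
  rows 24-31 [x1,x2=11]: 11001100  (ones: 4)
Count of 1-rows = 4+4+4+4 = 16

16


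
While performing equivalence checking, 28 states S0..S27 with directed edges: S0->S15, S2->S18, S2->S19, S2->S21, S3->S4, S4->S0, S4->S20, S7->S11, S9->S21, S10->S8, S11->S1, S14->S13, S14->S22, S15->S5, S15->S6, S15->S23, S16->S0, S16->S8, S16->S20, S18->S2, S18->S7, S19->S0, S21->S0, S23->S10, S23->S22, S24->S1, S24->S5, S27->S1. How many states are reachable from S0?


BFS from S0:
  layer 0: {S0}
  layer 1: {S15}
  layer 2: {S5, S6, S23}
  layer 3: {S10, S22}
  layer 4: {S8}
Reachable set: {S0, S5, S6, S8, S10, S15, S22, S23}
Count = 8

8


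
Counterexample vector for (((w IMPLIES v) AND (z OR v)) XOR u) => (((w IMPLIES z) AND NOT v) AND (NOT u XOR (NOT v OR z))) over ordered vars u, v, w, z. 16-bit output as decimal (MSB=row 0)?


F1 = (((w IMPLIES v) AND (z OR v)) XOR u)
F2 = (((w IMPLIES z) AND NOT v) AND (NOT u XOR (NOT v OR z)))
Counterexample to F1=>F2 is where F1=1 and F2=0.
Evaluate each row (bits = u,v,w,z, MSB first):
  row 0 [0000]: F1=0 F2=0 -> F1&~F2 -> 0
  row 1 [0001]: F1=1 F2=0 -> F1&~F2 -> 1
  row 2 [0010]: F1=0 F2=0 -> F1&~F2 -> 0
  row 3 [0011]: F1=0 F2=0 -> F1&~F2 -> 0
  row 4 [0100]: F1=1 F2=0 -> F1&~F2 -> 1
  row 5 [0101]: F1=1 F2=0 -> F1&~F2 -> 1
  row 6 [0110]: F1=1 F2=0 -> F1&~F2 -> 1
  row 7 [0111]: F1=1 F2=0 -> F1&~F2 -> 1
  row 8 [1000]: F1=1 F2=1 -> F1&~F2 -> 0
  row 9 [1001]: F1=0 F2=1 -> F1&~F2 -> 0
  row 10 [1010]: F1=1 F2=0 -> F1&~F2 -> 1
  row 11 [1011]: F1=1 F2=1 -> F1&~F2 -> 0
  row 12 [1100]: F1=0 F2=0 -> F1&~F2 -> 0
  row 13 [1101]: F1=0 F2=0 -> F1&~F2 -> 0
  row 14 [1110]: F1=0 F2=0 -> F1&~F2 -> 0
  row 15 [1111]: F1=0 F2=0 -> F1&~F2 -> 0
Full result column, 4 rows per line (u,v fixed per line; w,z runs 00..11 left to right):
  rows 0-3 [u,v=00]: 0100  = hex 4
  rows 4-7 [u,v=01]: 1111  = hex F
  rows 8-11 [u,v=10]: 0010  = hex 2
  rows 12-15 [u,v=11]: 0000  = hex 0
Counterexample vector (row 0 .. row 15) = 0100111100100000
Output column grouped in 4s = 0100 1111 0010 0000 = 0x4F20
Convert to decimal digit by digit (value = value*16 + digit):
  4 -> 4
  4*16 + 15 (F) = 79
  79*16 + 2 = 1266
  1266*16 + 0 = 20256
Decimal = 20256

20256


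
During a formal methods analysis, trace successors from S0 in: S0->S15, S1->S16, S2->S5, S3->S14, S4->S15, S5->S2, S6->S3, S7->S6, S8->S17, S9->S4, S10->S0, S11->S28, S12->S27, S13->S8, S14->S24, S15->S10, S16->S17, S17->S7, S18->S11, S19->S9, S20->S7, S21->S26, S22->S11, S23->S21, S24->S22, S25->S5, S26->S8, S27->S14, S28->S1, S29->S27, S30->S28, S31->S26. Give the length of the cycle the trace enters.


Trace from S0 until a state repeats:
  S0 -> S15 -> S10 -> S0
S0 first seen at step 0, revisited at step 3.
Cycle length = 3 - 0 = 3

3


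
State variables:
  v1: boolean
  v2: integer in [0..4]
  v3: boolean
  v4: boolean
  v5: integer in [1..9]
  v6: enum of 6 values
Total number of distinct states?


State space = product of domain sizes of all variables.
Domain sizes:
  v1 (boolean): 2
  v2 (integer in [0..4]): 5
  v3 (boolean): 2
  v4 (boolean): 2
  v5 (integer in [1..9]): 9
  v6 (enum of 6 values): 6
Product = 2 * 5 * 2 * 2 * 9 * 6 = 2160

2160


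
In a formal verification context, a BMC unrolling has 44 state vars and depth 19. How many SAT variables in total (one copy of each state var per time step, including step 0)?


BMC unrolls to depth k, creating one copy of each state var for steps 0..k.
Step count = 19 + 1 = 20 (steps 0 through 19)
Vars per step = 44
Total = 44 * 20 = 880

880


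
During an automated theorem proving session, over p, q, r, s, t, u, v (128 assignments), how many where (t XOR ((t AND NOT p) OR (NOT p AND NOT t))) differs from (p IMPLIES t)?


F1 = (t XOR ((t AND NOT p) OR (NOT p AND NOT t)))
F2 = (p IMPLIES t)
Evaluate both on each of 128 rows (bits = p,q,r,s,t,u,v):
  row 0 [0000000]: F1=1 F2=1 -> 0
  row 1 [0000001]: F1=1 F2=1 -> 0
  row 2 [0000010]: F1=1 F2=1 -> 0
  row 3 [0000011]: F1=1 F2=1 -> 0
  row 4 [0000100]: F1=0 F2=1 (differ) -> 1
  (every remaining row is evaluated the same way; all 128 results are listed next)
Full result column, 8 rows per line (p,q,r,s fixed per line; t,u,v runs 000..111 left to right):
  rows 0-7 [p,q,r,s=0000]: 00001111  (ones: 4)
  rows 8-15 [p,q,r,s=0001]: 00001111  (ones: 4)
  rows 16-23 [p,q,r,s=0010]: 00001111  (ones: 4)
  rows 24-31 [p,q,r,s=0011]: 00001111  (ones: 4)
  rows 32-39 [p,q,r,s=0100]: 00001111  (ones: 4)
  rows 40-47 [p,q,r,s=0101]: 00001111  (ones: 4)
  rows 48-55 [p,q,r,s=0110]: 00001111  (ones: 4)
  rows 56-63 [p,q,r,s=0111]: 00001111  (ones: 4)
  rows 64-71 [p,q,r,s=1000]: 00000000  (ones: 0)
  rows 72-79 [p,q,r,s=1001]: 00000000  (ones: 0)
  rows 80-87 [p,q,r,s=1010]: 00000000  (ones: 0)
  rows 88-95 [p,q,r,s=1011]: 00000000  (ones: 0)
  rows 96-103 [p,q,r,s=1100]: 00000000  (ones: 0)
  rows 104-111 [p,q,r,s=1101]: 00000000  (ones: 0)
  rows 112-119 [p,q,r,s=1110]: 00000000  (ones: 0)
  rows 120-127 [p,q,r,s=1111]: 00000000  (ones: 0)
Disagreements = 4+4+4+4+4+4+4+4+0+0+0+0+0+0+0+0 = 32

32
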